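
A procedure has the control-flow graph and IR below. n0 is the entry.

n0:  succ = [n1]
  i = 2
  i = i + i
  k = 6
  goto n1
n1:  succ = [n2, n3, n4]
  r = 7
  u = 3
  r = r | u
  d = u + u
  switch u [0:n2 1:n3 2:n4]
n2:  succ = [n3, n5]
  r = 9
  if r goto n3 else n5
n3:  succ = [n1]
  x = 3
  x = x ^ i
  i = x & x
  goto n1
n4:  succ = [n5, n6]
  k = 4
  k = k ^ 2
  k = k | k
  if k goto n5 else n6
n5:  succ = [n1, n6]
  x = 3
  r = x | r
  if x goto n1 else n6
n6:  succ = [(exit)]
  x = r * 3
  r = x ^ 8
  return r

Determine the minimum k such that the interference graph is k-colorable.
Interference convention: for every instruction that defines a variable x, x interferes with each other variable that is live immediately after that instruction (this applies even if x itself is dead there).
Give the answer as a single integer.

Answer: 4

Working:
Per-block:
  n0: {i,k} / ∅
  n1: {d,r,u} / ∅
  n2: {r} / ∅
  n3: {i,x} / {i}
  n4: {k} / ∅
  n5: {r,x} / {r}
  n6: {r,x} / {r}

Liveness:
  live n0: ∅→{i}
  live n1: {i}→{i,r}
  live n2: {i}→{i,r}
  live n3: {i}→{i}
  live n4: {i,r}→{i,r}
  live n5: {i,r}→{i,r}
  live n6: {r}→∅

Interfere edges:
  d — {i,r,u}
  i — {d,k,r,u,x}
  k — {i,r}
  r — {d,i,k,u,x}
  u — {d,i,r}
  x — {i,r}

Registers:
  clique {d,i,r,u} ⇒ need ≥ 4
  assign d→R2 i→R0 k→R2 r→R1 u→R3 x→R2 — no edge inside a register ⇒ χ ≤ 4
  χ = 4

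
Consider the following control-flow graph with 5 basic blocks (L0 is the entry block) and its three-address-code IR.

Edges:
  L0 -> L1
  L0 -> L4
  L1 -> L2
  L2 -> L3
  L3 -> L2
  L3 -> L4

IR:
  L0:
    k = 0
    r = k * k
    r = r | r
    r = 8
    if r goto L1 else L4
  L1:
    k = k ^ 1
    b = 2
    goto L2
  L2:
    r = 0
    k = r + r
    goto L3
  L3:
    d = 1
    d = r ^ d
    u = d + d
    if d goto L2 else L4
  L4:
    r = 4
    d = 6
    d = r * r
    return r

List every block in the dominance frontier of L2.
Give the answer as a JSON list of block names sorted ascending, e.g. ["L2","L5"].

idom tree: L1←L0 L2←L1 L3←L2 L4←L0
Dom∩ at merges:
  L2: preds {L1,L3}: {L0,L1} ∩ {L0,L1,L2,L3} = {L0,L1}; idom=L1
  L4: preds {L0,L3}: {L0} ∩ {L0,L1,L2,L3} = {L0}; idom=L0

Frontier:
  L2←L1: walk · to L1
  L2←L3: walk L3→L2 to L1
  L4←L0: walk · to L0
  L4←L3: walk L3→L2→L1 to L0
  L0 → ∅
  L1 → {L4}
  L2 → {L2,L4}
  L3 → {L2,L4}
  L4 → ∅

DF(L2) = ["L2", "L4"]

Answer: ["L2", "L4"]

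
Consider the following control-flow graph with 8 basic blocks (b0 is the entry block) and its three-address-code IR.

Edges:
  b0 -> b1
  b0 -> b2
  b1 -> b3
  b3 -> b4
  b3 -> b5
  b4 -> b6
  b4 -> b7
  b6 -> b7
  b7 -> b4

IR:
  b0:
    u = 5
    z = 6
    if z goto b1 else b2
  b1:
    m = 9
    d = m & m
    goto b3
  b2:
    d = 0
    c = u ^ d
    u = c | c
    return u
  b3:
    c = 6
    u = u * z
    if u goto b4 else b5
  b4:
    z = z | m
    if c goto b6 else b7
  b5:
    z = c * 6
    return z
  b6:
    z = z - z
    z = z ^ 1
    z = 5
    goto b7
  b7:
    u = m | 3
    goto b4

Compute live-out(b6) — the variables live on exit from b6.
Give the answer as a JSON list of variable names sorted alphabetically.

Per-block:
  b0: {u,z} / ∅
  b1: {d,m} / ∅
  b2: {c,d,u} / {u}
  b3: {c,u} / {u,z}
  b4: {z} / {c,m,z}
  b5: {z} / {c}
  b6: {z} / {z}
  b7: {u} / {m}

Backward fixpoint:
  live b0: ∅→{u,z}
  live b1: {u,z}→{m,u,z}
  live b2: {u}→∅
  live b3: {m,u,z}→{c,m,z}
  live b4: {c,m,z}→{c,m,z}
  live b5: {c}→∅
  live b6: {c,m,z}→{c,m,z}
  live b7: {c,m,z}→{c,m,z}

live-out(b6) = ["c", "m", "z"]

Answer: ["c", "m", "z"]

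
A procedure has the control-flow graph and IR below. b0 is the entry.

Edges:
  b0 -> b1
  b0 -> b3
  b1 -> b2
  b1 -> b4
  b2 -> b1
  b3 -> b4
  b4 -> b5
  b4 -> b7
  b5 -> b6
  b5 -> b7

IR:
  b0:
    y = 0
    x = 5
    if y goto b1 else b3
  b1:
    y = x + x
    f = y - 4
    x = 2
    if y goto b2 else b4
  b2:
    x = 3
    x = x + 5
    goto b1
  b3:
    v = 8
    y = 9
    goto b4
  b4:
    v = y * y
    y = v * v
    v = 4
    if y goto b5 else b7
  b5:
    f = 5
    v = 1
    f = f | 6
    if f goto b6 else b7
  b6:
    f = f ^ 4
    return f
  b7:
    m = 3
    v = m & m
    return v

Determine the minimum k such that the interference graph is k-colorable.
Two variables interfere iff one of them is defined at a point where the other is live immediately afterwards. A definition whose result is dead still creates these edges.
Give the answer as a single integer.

Answer: 3

Derivation:
Per-block:
  b0: {x,y} / ∅
  b1: {f,x,y} / {x}
  b2: {x} / ∅
  b3: {v,y} / ∅
  b4: {v,y} / {y}
  b5: {f,v} / ∅
  b6: {f} / {f}
  b7: {m,v} / ∅

Liveness:
  live b0: ∅→{x}
  live b1: {x}→{y}
  live b2: ∅→{x}
  live b3: ∅→{y}
  live b4: {y}→∅
  live b5: ∅→{f}
  live b6: {f}→∅
  live b7: ∅→∅

Interference:
  f: {v,y}
  m: ∅
  v: {f,y}
  x: {y}
  y: {f,v,x}

Colouring:
  clique {f,v,y} ⇒ need ≥ 3
  assign f→c1 m→c0 v→c2 x→c1 y→c0 — no edge inside a register ⇒ χ ≤ 3
  χ = 3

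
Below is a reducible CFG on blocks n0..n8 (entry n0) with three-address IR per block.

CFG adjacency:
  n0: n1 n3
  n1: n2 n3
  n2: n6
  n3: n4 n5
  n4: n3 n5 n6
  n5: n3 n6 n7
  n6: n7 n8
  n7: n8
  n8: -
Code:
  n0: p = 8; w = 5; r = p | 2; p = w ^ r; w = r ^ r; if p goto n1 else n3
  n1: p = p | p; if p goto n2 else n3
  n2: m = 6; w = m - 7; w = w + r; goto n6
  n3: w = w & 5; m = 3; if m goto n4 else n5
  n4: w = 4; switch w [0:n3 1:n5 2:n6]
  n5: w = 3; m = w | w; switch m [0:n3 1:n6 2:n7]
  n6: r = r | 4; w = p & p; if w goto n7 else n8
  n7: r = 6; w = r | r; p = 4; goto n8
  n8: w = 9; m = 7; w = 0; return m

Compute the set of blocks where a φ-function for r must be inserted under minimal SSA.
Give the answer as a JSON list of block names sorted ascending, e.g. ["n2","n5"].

idom tree: n1←n0 n2←n1 n3←n0 n4←n3 n5←n3 n6←n0 n7←n0 n8←n0
Dom at joins:
  n3: preds {n0,n1,n4,n5}: {n0} ∩ {n0,n1} ∩ {n0,n3,n4} ∩ {n0,n3,n5} = {n0}; idom=n0
  n5: preds {n3,n4}: {n0,n3} ∩ {n0,n3,n4} = {n0,n3}; idom=n3
  n6: preds {n2,n4,n5}: {n0,n1,n2} ∩ {n0,n3,n4} ∩ {n0,n3,n5} = {n0}; idom=n0
  n7: preds {n5,n6}: {n0,n3,n5} ∩ {n0,n6} = {n0}; idom=n0
  n8: preds {n6,n7}: {n0,n6} ∩ {n0,n7} = {n0}; idom=n0

Frontier:
  n3←n0: walk · to n0
  n3←n1: walk n1 to n0
  n3←n4: walk n4→n3 to n0
  n3←n5: walk n5→n3 to n0
  n5←n3: walk · to n3
  n5←n4: walk n4 to n3
  n6←n2: walk n2→n1 to n0
  n6←n4: walk n4→n3 to n0
  n6←n5: walk n5→n3 to n0
  n7←n5: walk n5→n3 to n0
  n7←n6: walk n6 to n0
  n8←n6: walk n6 to n0
  n8←n7: walk n7 to n0
  n0 → ∅
  n1 → {n3,n6}
  n2 → {n6}
  n3 → {n3,n6,n7}
  n4 → {n3,n5,n6}
  n5 → {n3,n6,n7}
  n6 → {n7,n8}
  n7 → {n8}
  n8 → ∅

φ for r: defs {n0,n6,n7}
  DF⁺ = {n7,n8}

Answer: ["n7", "n8"]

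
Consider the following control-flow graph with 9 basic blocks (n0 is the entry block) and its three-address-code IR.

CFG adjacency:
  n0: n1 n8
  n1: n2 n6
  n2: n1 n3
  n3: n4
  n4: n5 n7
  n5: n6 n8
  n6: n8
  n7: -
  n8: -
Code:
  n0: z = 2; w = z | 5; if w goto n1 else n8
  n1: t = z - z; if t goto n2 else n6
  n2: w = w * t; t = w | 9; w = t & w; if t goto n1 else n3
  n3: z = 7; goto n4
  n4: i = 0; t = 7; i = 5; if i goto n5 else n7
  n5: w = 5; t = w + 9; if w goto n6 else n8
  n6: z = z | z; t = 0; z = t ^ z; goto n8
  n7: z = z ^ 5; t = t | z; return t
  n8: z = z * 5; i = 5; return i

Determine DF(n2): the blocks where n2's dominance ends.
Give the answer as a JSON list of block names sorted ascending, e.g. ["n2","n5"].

idom tree: n1←n0 n2←n1 n3←n2 n4←n3 n5←n4 n6←n1 n7←n4 n8←n0
Dom∩ at merges:
  n1: preds {n0,n2}: {n0} ∩ {n0,n1,n2} = {n0}; idom=n0
  n6: preds {n1,n5}: {n0,n1} ∩ {n0,n1,n2,n3,n4,n5} = {n0,n1}; idom=n1
  n8: preds {n0,n5,n6}: {n0} ∩ {n0,n1,n2,n3,n4,n5} ∩ {n0,n1,n6} = {n0}; idom=n0

DF derivation:
  join n1 pred n0: · stop@n0
  join n1 pred n2: n2→n1 stop@n0
  join n6 pred n1: · stop@n1
  join n6 pred n5: n5→n4→n3→n2 stop@n1
  join n8 pred n0: · stop@n0
  join n8 pred n5: n5→n4→n3→n2→n1 stop@n0
  join n8 pred n6: n6→n1 stop@n0
  DF(n0)=∅
  DF(n1)={n1,n8}
  DF(n2)={n1,n6,n8}
  DF(n3)={n6,n8}
  DF(n4)={n6,n8}
  DF(n5)={n6,n8}
  DF(n6)={n8}
  DF(n7)=∅
  DF(n8)=∅

DF(n2) = ["n1", "n6", "n8"]

Answer: ["n1", "n6", "n8"]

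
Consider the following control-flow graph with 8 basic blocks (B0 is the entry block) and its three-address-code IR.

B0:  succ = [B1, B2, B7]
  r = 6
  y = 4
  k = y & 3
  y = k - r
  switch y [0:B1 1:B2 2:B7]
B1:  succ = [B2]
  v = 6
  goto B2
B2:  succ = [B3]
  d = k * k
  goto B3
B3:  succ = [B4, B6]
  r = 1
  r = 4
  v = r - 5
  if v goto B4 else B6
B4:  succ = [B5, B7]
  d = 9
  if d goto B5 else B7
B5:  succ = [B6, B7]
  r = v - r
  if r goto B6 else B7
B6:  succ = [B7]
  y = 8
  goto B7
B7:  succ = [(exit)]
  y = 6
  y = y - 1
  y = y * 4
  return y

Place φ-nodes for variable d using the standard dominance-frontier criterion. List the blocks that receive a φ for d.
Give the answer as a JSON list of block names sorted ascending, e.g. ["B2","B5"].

idom tree: B1←B0 B2←B0 B3←B2 B4←B3 B5←B4 B6←B3 B7←B0
Dom∩ at merges:
  B2: preds {B0,B1}: {B0} ∩ {B0,B1} = {B0}; idom=B0
  B6: preds {B3,B5}: {B0,B2,B3} ∩ {B0,B2,B3,B4,B5} = {B0,B2,B3}; idom=B3
  B7: preds {B0,B4,B5,B6}: {B0} ∩ {B0,B2,B3,B4} ∩ {B0,B2,B3,B4,B5} ∩ {B0,B2,B3,B6} = {B0}; idom=B0

DF walk-up:
  join B2 pred B0: · stop@B0
  join B2 pred B1: B1 stop@B0
  join B6 pred B3: · stop@B3
  join B6 pred B5: B5→B4 stop@B3
  join B7 pred B0: · stop@B0
  join B7 pred B4: B4→B3→B2 stop@B0
  join B7 pred B5: B5→B4→B3→B2 stop@B0
  join B7 pred B6: B6→B3→B2 stop@B0
  B0 → ∅
  B1 → {B2}
  B2 → {B7}
  B3 → {B7}
  B4 → {B6,B7}
  B5 → {B6,B7}
  B6 → {B7}
  B7 → ∅

φ for d: defs {B2,B4}
  DF⁺ = {B6,B7}

Answer: ["B6", "B7"]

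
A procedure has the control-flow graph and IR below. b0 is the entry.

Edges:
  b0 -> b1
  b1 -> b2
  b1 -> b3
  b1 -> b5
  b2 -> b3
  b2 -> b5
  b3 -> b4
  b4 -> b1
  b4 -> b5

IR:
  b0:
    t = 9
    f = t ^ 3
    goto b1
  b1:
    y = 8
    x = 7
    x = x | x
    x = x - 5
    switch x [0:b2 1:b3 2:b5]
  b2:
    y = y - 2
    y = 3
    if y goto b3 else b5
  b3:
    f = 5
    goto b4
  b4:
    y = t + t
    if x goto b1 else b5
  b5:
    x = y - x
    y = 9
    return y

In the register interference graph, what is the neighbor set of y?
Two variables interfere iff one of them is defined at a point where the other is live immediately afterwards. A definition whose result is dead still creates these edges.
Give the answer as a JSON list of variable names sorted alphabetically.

def/use:
  b0: def={f,t} ue=∅
  b1: def={x,y} ue=∅
  b2: def={y} ue={y}
  b3: def={f} ue=∅
  b4: def={y} ue={t,x}
  b5: def={x,y} ue={x,y}

Backward fixpoint:
  live b0: ∅→{t}
  live b1: {t}→{t,x,y}
  live b2: {t,x,y}→{t,x,y}
  live b3: {t,x}→{t,x}
  live b4: {t,x}→{t,x,y}
  live b5: {x,y}→∅

Conflict graph:
  f↔{t,x}
  t↔{f,x,y}
  x↔{f,t,y}
  y↔{t,x}

N(y) = ["t", "x"]

Answer: ["t", "x"]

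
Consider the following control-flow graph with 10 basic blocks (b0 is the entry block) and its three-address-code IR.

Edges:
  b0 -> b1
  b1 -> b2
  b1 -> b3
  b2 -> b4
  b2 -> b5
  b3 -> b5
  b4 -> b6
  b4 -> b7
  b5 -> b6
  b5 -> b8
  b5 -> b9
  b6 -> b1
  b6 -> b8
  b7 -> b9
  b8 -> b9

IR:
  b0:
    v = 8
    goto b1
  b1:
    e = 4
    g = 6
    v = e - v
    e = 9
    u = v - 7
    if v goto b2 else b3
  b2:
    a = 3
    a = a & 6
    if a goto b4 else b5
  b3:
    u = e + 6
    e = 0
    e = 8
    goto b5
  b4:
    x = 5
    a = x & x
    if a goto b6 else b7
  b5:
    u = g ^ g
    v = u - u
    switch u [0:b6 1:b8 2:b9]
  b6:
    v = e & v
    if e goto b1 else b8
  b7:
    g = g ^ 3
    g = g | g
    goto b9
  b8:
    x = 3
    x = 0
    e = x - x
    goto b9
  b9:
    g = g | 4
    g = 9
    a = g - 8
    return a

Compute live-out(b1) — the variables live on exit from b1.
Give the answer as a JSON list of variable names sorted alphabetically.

Answer: ["e", "g", "v"]

Derivation:
Per-block:
  b0 def {v} use ∅
  b1 def {e,g,u,v} use {v}
  b2 def {a} use ∅
  b3 def {e,u} use {e}
  b4 def {a,x} use ∅
  b5 def {u,v} use {g}
  b6 def {v} use {e,v}
  b7 def {g} use {g}
  b8 def {e,x} use ∅
  b9 def {a,g} use {g}

Liveness:
  b0 li=∅ lo={v}
  b1 li={v} lo={e,g,v}
  b2 li={e,g,v} lo={e,g,v}
  b3 li={e,g} lo={e,g}
  b4 li={e,g,v} lo={e,g,v}
  b5 li={e,g} lo={e,g,v}
  b6 li={e,g,v} lo={g,v}
  b7 li={g} lo={g}
  b8 li={g} lo={g}
  b9 li={g} lo=∅

live-out(b1) = ["e", "g", "v"]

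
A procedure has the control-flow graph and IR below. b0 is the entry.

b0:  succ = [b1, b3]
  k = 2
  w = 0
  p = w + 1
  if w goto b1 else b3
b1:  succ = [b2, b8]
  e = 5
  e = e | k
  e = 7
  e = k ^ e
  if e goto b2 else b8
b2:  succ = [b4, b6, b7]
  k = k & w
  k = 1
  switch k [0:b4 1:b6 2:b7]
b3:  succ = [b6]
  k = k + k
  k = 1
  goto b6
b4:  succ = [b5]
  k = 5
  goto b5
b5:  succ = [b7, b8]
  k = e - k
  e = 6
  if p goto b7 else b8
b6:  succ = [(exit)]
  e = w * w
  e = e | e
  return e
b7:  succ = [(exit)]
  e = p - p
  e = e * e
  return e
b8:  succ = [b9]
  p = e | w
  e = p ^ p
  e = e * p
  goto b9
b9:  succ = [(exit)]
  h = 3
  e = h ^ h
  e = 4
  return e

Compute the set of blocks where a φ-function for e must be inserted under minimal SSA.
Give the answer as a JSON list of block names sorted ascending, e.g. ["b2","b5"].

idom tree: b1←b0 b2←b1 b3←b0 b4←b2 b5←b4 b6←b0 b7←b2 b8←b1 b9←b8
Dom at joins:
  b6: preds {b2,b3}: {b0,b1,b2} ∩ {b0,b3} = {b0}; idom=b0
  b7: preds {b2,b5}: {b0,b1,b2} ∩ {b0,b1,b2,b4,b5} = {b0,b1,b2}; idom=b2
  b8: preds {b1,b5}: {b0,b1} ∩ {b0,b1,b2,b4,b5} = {b0,b1}; idom=b1

DF walk-up:
  b6←b2: walk b2→b1 to b0
  b6←b3: walk b3 to b0
  b7←b2: walk · to b2
  b7←b5: walk b5→b4 to b2
  b8←b1: walk · to b1
  b8←b5: walk b5→b4→b2 to b1
  DF(b0)=∅
  DF(b1)={b6}
  DF(b2)={b6,b8}
  DF(b3)={b6}
  DF(b4)={b7,b8}
  DF(b5)={b7,b8}
  DF(b6)=∅
  DF(b7)=∅
  DF(b8)=∅
  DF(b9)=∅

φ for e: defs {b1,b5,b6,b7,b8,b9}
  DF⁺ = {b6,b7,b8}

Answer: ["b6", "b7", "b8"]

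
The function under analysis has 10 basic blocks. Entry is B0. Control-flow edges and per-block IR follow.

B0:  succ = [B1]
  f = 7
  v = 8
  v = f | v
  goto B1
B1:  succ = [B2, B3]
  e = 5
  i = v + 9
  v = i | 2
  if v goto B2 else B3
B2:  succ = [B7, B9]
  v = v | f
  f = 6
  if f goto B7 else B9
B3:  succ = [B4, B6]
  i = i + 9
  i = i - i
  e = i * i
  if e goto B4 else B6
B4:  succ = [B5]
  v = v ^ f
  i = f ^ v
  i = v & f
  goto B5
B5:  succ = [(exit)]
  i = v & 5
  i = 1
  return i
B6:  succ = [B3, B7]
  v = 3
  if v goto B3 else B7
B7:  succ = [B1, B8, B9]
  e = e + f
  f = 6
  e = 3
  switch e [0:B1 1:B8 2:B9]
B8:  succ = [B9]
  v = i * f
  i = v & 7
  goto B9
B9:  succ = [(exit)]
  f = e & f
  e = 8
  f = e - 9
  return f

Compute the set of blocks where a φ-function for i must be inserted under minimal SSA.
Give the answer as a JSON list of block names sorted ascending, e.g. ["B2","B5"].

idom tree: B1←B0 B2←B1 B3←B1 B4←B3 B5←B4 B6←B3 B7←B1 B8←B7 B9←B1
Dom at joins:
  B1: preds {B0,B7}: {B0} ∩ {B0,B1,B7} = {B0}; idom=B0
  B3: preds {B1,B6}: {B0,B1} ∩ {B0,B1,B3,B6} = {B0,B1}; idom=B1
  B7: preds {B2,B6}: {B0,B1,B2} ∩ {B0,B1,B3,B6} = {B0,B1}; idom=B1
  B9: preds {B2,B7,B8}: {B0,B1,B2} ∩ {B0,B1,B7} ∩ {B0,B1,B7,B8} = {B0,B1}; idom=B1

DF derivation:
  B1←B0: walk · to B0
  B1←B7: walk B7→B1 to B0
  B3←B1: walk · to B1
  B3←B6: walk B6→B3 to B1
  B7←B2: walk B2 to B1
  B7←B6: walk B6→B3 to B1
  B9←B2: walk B2 to B1
  B9←B7: walk B7 to B1
  B9←B8: walk B8→B7 to B1
  DF(B0)=∅
  DF(B1)={B1}
  DF(B2)={B7,B9}
  DF(B3)={B3,B7}
  DF(B4)=∅
  DF(B5)=∅
  DF(B6)={B3,B7}
  DF(B7)={B1,B9}
  DF(B8)={B9}
  DF(B9)=∅

φ for i: defs {B1,B3,B4,B5,B8}
  DF⁺ = {B1,B3,B7,B9}

Answer: ["B1", "B3", "B7", "B9"]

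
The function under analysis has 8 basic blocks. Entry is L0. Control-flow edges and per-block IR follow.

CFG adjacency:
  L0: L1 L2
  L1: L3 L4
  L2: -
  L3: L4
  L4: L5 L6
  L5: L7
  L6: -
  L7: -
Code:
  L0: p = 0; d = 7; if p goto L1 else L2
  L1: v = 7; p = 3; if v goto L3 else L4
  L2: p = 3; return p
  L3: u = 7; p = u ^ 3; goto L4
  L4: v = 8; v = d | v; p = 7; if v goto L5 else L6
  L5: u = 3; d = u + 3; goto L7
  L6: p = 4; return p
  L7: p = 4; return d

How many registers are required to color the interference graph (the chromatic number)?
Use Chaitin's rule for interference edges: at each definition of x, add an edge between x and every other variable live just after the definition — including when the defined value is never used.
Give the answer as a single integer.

Answer: 3

Derivation:
def/use:
  L0: def={d,p} ue=∅
  L1: def={p,v} ue=∅
  L2: def={p} ue=∅
  L3: def={p,u} ue=∅
  L4: def={p,v} ue={d}
  L5: def={d,u} ue=∅
  L6: def={p} ue=∅
  L7: def={p} ue={d}

Backward fixpoint:
  L0: in=∅ out={d}
  L1: in={d} out={d}
  L2: in=∅ out=∅
  L3: in={d} out={d}
  L4: in={d} out=∅
  L5: in=∅ out={d}
  L6: in=∅ out=∅
  L7: in={d} out=∅

Interfere edges:
  d↔{p,u,v}
  p↔{d,v}
  u↔{d}
  v↔{d,p}

Chromatic number:
  clique {d,p,v} ⇒ need ≥ 3
  3-colouring: R0={d}  R1={p,u}  R2={v}
  χ = 3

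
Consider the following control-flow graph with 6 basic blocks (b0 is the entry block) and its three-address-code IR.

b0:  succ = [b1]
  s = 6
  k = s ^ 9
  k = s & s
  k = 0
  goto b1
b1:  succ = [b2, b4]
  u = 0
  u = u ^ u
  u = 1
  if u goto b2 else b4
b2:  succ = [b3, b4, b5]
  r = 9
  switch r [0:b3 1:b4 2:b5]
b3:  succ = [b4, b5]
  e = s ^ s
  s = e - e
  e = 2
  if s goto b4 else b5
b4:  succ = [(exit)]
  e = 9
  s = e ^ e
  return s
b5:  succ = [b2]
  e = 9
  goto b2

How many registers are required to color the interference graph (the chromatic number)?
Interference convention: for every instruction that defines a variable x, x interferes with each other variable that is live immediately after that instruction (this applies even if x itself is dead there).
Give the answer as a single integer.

Block summaries:
  b0: def={k,s} ue=∅
  b1: def={u} ue=∅
  b2: def={r} ue=∅
  b3: def={e,s} ue={s}
  b4: def={e,s} ue=∅
  b5: def={e} ue=∅

Liveness:
  b0 li=∅ lo={s}
  b1 li={s} lo={s}
  b2 li={s} lo={s}
  b3 li={s} lo={s}
  b4 li=∅ lo=∅
  b5 li={s} lo={s}

Conflict graph:
  e↔{s}
  k↔{s}
  r↔{s}
  s↔{e,k,r,u}
  u↔{s}

Registers:
  {e,s} pairwise interfere (2-clique) ⇒ χ ≥ 2
  assign e→R1 k→R1 r→R1 s→R0 u→R1 — no edge inside a register ⇒ χ ≤ 2
  χ = 2

Answer: 2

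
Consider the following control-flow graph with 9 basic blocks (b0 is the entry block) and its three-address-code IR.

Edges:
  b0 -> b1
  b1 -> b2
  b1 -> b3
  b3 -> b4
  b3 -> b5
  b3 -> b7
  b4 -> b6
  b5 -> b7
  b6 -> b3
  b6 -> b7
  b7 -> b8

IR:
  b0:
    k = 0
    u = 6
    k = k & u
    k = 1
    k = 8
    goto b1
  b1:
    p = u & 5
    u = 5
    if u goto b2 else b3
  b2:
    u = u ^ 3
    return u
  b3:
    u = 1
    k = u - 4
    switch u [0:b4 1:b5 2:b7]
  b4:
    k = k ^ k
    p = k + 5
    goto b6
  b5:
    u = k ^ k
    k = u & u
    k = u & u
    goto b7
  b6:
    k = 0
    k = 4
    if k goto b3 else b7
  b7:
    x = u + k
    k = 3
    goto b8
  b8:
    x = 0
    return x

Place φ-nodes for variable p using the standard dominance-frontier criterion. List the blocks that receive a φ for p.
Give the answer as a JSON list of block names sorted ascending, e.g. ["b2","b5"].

idom tree: b1←b0 b2←b1 b3←b1 b4←b3 b5←b3 b6←b4 b7←b3 b8←b7
Dom∩ at merges:
  b3: preds {b1,b6}: {b0,b1} ∩ {b0,b1,b3,b4,b6} = {b0,b1}; idom=b1
  b7: preds {b3,b5,b6}: {b0,b1,b3} ∩ {b0,b1,b3,b5} ∩ {b0,b1,b3,b4,b6} = {b0,b1,b3}; idom=b3

DF walk-up:
  b3←b1: walk · to b1
  b3←b6: walk b6→b4→b3 to b1
  b7←b3: walk · to b3
  b7←b5: walk b5 to b3
  b7←b6: walk b6→b4 to b3
  b0 → ∅
  b1 → ∅
  b2 → ∅
  b3 → {b3}
  b4 → {b3,b7}
  b5 → {b7}
  b6 → {b3,b7}
  b7 → ∅
  b8 → ∅

φ for p: defs {b1,b4}
  DF⁺ = {b3,b7}

Answer: ["b3", "b7"]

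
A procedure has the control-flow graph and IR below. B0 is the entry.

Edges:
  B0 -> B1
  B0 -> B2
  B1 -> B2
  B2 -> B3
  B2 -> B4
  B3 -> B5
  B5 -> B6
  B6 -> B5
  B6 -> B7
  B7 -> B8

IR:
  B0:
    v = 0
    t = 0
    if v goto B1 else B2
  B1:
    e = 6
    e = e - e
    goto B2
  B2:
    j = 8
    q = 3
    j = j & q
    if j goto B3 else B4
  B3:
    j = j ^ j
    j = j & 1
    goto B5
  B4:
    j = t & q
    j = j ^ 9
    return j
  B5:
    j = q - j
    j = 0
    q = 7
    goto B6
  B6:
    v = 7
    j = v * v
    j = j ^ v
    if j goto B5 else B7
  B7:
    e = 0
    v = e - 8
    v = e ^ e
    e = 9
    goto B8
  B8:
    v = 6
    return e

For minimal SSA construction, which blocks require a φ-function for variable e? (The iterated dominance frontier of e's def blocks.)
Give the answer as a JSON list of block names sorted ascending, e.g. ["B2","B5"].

Answer: ["B2"]

Derivation:
idom tree: B1←B0 B2←B0 B3←B2 B4←B2 B5←B3 B6←B5 B7←B6 B8←B7
Dom∩ at merges:
  B2: preds {B0,B1}: {B0} ∩ {B0,B1} = {B0}; idom=B0
  B5: preds {B3,B6}: {B0,B2,B3} ∩ {B0,B2,B3,B5,B6} = {B0,B2,B3}; idom=B3

Frontier:
  join B2 pred B0: · stop@B0
  join B2 pred B1: B1 stop@B0
  join B5 pred B3: · stop@B3
  join B5 pred B6: B6→B5 stop@B3
  B0 → ∅
  B1 → {B2}
  B2 → ∅
  B3 → ∅
  B4 → ∅
  B5 → {B5}
  B6 → {B5}
  B7 → ∅
  B8 → ∅

φ for e: defs {B1,B7}
  DF⁺ = {B2}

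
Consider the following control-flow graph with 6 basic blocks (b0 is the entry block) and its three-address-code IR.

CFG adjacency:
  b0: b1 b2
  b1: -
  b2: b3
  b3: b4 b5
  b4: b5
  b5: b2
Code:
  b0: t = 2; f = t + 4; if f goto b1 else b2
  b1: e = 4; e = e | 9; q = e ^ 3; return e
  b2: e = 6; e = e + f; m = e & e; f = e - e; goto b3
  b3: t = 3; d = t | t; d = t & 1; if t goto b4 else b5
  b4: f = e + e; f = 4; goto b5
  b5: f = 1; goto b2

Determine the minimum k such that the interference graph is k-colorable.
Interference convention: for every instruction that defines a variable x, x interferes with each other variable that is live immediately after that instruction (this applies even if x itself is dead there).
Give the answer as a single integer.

Answer: 3

Derivation:
Per-block:
  b0 def {f,t} use ∅
  b1 def {e,q} use ∅
  b2 def {e,f,m} use {f}
  b3 def {d,t} use ∅
  b4 def {f} use {e}
  b5 def {f} use ∅

Liveness:
  live b0: ∅→{f}
  live b1: ∅→∅
  live b2: {f}→{e}
  live b3: {e}→{e}
  live b4: {e}→∅
  live b5: ∅→{f}

Conflict graph:
  d — {e,t}
  e — {d,f,m,q,t}
  f — {e}
  m — {e}
  q — {e}
  t — {d,e}

Registers:
  clique {d,e,t} ⇒ need ≥ 3
  3-colouring: R0={e}  R1={d,f,m,q}  R2={t}
  χ = 3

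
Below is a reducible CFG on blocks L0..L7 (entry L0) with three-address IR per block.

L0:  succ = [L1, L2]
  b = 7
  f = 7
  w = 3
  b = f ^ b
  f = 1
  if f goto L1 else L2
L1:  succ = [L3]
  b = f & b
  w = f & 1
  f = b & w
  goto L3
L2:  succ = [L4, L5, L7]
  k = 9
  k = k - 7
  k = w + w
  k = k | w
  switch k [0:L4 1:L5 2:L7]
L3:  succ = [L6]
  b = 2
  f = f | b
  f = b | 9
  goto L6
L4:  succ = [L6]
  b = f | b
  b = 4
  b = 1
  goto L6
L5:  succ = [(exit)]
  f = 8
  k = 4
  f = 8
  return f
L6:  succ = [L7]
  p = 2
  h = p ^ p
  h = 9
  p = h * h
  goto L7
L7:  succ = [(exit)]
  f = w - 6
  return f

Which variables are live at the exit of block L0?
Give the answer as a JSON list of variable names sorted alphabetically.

Answer: ["b", "f", "w"]

Analysis:
Per-block:
  L0: {b,f,w} / ∅
  L1: {b,f,w} / {b,f}
  L2: {k} / {w}
  L3: {b,f} / {f}
  L4: {b} / {b,f}
  L5: {f,k} / ∅
  L6: {h,p} / ∅
  L7: {f} / {w}

Liveness:
  L0: in=∅ out={b,f,w}
  L1: in={b,f} out={f,w}
  L2: in={b,f,w} out={b,f,w}
  L3: in={f,w} out={w}
  L4: in={b,f,w} out={w}
  L5: in=∅ out=∅
  L6: in={w} out={w}
  L7: in={w} out=∅

live-out(L0) = ["b", "f", "w"]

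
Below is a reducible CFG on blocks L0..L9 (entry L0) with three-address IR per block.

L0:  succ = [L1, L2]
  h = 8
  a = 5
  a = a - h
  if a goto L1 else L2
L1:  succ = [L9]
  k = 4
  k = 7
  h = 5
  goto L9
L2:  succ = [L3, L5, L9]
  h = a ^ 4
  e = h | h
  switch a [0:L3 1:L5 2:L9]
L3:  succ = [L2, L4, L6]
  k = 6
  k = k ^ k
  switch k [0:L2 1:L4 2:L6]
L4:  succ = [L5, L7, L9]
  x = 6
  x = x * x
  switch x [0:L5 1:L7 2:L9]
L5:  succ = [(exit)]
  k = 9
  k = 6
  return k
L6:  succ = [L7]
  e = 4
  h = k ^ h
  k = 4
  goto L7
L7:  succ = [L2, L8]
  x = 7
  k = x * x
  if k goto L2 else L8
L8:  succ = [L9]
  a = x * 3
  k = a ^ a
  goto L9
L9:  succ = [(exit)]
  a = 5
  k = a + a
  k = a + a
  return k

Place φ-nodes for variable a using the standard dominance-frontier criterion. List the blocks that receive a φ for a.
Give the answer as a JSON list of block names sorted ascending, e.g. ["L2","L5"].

idom tree: L1←L0 L2←L0 L3←L2 L4←L3 L5←L2 L6←L3 L7←L3 L8←L7 L9←L0
Dom at joins:
  L2: preds {L0,L3,L7}: {L0} ∩ {L0,L2,L3} ∩ {L0,L2,L3,L7} = {L0}; idom=L0
  L5: preds {L2,L4}: {L0,L2} ∩ {L0,L2,L3,L4} = {L0,L2}; idom=L2
  L7: preds {L4,L6}: {L0,L2,L3,L4} ∩ {L0,L2,L3,L6} = {L0,L2,L3}; idom=L3
  L9: preds {L1,L2,L4,L8}: {L0,L1} ∩ {L0,L2} ∩ {L0,L2,L3,L4} ∩ {L0,L2,L3,L7,L8} = {L0}; idom=L0

Frontier:
  L2←L0: walk · to L0
  L2←L3: walk L3→L2 to L0
  L2←L7: walk L7→L3→L2 to L0
  L5←L2: walk · to L2
  L5←L4: walk L4→L3 to L2
  L7←L4: walk L4 to L3
  L7←L6: walk L6 to L3
  L9←L1: walk L1 to L0
  L9←L2: walk L2 to L0
  L9←L4: walk L4→L3→L2 to L0
  L9←L8: walk L8→L7→L3→L2 to L0
  L0: DF=∅
  L1: DF={L9}
  L2: DF={L2,L9}
  L3: DF={L2,L5,L9}
  L4: DF={L5,L7,L9}
  L5: DF=∅
  L6: DF={L7}
  L7: DF={L2,L9}
  L8: DF={L9}
  L9: DF=∅

φ for a: defs {L0,L8,L9}
  DF⁺ = {L9}

Answer: ["L9"]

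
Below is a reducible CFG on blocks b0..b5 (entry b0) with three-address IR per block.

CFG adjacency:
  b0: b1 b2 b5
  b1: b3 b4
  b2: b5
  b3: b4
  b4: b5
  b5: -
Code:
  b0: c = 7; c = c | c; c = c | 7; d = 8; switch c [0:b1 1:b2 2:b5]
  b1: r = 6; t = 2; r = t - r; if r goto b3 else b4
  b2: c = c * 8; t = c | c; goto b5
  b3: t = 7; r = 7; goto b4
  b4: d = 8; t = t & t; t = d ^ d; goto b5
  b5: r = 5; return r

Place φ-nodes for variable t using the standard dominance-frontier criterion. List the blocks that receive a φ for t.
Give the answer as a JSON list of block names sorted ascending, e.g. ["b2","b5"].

Answer: ["b4", "b5"]

Derivation:
idom tree: b1←b0 b2←b0 b3←b1 b4←b1 b5←b0
Dom∩ at merges:
  b4: preds {b1,b3}: {b0,b1} ∩ {b0,b1,b3} = {b0,b1}; idom=b1
  b5: preds {b0,b2,b4}: {b0} ∩ {b0,b2} ∩ {b0,b1,b4} = {b0}; idom=b0

DF derivation:
  b4←b1: walk · to b1
  b4←b3: walk b3 to b1
  b5←b0: walk · to b0
  b5←b2: walk b2 to b0
  b5←b4: walk b4→b1 to b0
  b0: DF=∅
  b1: DF={b5}
  b2: DF={b5}
  b3: DF={b4}
  b4: DF={b5}
  b5: DF=∅

φ for t: defs {b1,b2,b3,b4}
  DF⁺ = {b4,b5}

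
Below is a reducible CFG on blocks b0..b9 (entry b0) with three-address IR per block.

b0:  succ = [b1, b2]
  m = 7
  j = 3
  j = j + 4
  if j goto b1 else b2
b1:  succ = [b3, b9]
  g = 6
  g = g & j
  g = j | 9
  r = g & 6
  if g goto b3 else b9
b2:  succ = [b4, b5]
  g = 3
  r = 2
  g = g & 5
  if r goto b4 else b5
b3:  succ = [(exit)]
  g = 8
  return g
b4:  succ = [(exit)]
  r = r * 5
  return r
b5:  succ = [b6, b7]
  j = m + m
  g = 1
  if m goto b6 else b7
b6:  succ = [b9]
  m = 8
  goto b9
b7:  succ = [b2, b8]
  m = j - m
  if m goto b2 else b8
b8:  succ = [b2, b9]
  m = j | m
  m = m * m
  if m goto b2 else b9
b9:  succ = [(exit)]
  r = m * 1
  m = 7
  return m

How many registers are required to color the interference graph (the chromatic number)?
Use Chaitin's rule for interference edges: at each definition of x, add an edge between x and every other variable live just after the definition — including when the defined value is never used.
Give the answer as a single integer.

Answer: 3

Analysis:
def/use:
  b0 def {j,m} use ∅
  b1 def {g,r} use {j}
  b2 def {g,r} use ∅
  b3 def {g} use ∅
  b4 def {r} use {r}
  b5 def {g,j} use {m}
  b6 def {m} use ∅
  b7 def {m} use {j,m}
  b8 def {m} use {j,m}
  b9 def {m,r} use {m}

Backward fixpoint:
  b0 li=∅ lo={j,m}
  b1 li={j,m} lo={m}
  b2 li={m} lo={m,r}
  b3 li=∅ lo=∅
  b4 li={r} lo=∅
  b5 li={m} lo={j,m}
  b6 li=∅ lo={m}
  b7 li={j,m} lo={j,m}
  b8 li={j,m} lo={m}
  b9 li={m} lo=∅

Interfere edges:
  g — {j,m,r}
  j — {g,m}
  m — {g,j,r}
  r — {g,m}

Colouring:
  clique {g,j,m} ⇒ need ≥ 3
  assign g→r0 j→r2 m→r1 r→r2 — no edge inside a register ⇒ χ ≤ 3
  χ = 3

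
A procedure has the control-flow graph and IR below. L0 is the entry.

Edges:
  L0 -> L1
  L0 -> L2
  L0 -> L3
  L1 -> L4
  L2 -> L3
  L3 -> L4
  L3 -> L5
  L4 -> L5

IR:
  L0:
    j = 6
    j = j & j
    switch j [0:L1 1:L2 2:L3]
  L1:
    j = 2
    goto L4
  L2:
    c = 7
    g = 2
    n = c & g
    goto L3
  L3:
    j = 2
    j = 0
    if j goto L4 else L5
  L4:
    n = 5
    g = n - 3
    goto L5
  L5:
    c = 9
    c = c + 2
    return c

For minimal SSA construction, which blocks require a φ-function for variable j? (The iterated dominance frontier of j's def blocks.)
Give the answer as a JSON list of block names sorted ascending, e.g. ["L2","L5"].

Answer: ["L4", "L5"]

Working:
idom tree: L1←L0 L2←L0 L3←L0 L4←L0 L5←L0
Join-block Dom:
  L3: preds {L0,L2}: {L0} ∩ {L0,L2} = {L0}; idom=L0
  L4: preds {L1,L3}: {L0,L1} ∩ {L0,L3} = {L0}; idom=L0
  L5: preds {L3,L4}: {L0,L3} ∩ {L0,L4} = {L0}; idom=L0

DF walk-up:
  L3←L0: walk · to L0
  L3←L2: walk L2 to L0
  L4←L1: walk L1 to L0
  L4←L3: walk L3 to L0
  L5←L3: walk L3 to L0
  L5←L4: walk L4 to L0
  DF(L0)=∅
  DF(L1)={L4}
  DF(L2)={L3}
  DF(L3)={L4,L5}
  DF(L4)={L5}
  DF(L5)=∅

φ for j: defs {L0,L1,L3}
  DF⁺ = {L4,L5}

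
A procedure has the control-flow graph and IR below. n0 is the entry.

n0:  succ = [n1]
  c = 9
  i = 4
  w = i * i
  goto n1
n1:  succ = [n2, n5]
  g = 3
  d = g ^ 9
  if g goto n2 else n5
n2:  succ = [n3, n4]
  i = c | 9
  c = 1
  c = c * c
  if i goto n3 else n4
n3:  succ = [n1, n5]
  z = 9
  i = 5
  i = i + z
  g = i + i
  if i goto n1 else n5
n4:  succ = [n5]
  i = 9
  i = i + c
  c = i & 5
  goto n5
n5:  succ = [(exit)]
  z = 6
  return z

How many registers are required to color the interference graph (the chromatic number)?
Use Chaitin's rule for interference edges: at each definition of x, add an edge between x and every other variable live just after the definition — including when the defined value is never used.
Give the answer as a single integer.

def/use:
  n0: def={c,i,w} ue=∅
  n1: def={d,g} ue=∅
  n2: def={c,i} ue={c}
  n3: def={g,i,z} ue=∅
  n4: def={c,i} ue={c}
  n5: def={z} ue=∅

Live sets:
  live n0: ∅→{c}
  live n1: {c}→{c}
  live n2: {c}→{c}
  live n3: {c}→{c}
  live n4: {c}→∅
  live n5: ∅→∅

Interference:
  c: {d,g,i,w,z}
  d: {c,g}
  g: {c,d,i}
  i: {c,g,z}
  w: {c}
  z: {c,i}

Chromatic number:
  clique {c,d,g} ⇒ need ≥ 3
  assign c→c0 d→c2 g→c1 i→c2 w→c1 z→c1 — no edge inside a register ⇒ χ ≤ 3
  χ = 3

Answer: 3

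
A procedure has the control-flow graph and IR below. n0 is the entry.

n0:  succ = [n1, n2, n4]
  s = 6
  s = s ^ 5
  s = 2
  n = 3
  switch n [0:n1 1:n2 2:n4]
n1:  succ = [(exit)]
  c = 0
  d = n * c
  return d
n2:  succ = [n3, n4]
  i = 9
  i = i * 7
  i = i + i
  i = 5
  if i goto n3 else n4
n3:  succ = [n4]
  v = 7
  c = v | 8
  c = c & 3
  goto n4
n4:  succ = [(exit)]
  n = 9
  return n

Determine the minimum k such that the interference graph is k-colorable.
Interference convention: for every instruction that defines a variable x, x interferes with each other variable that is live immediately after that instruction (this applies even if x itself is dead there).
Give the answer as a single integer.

def/use:
  n0 def {n,s} use ∅
  n1 def {c,d} use {n}
  n2 def {i} use ∅
  n3 def {c,v} use ∅
  n4 def {n} use ∅

Backward fixpoint:
  live n0: ∅→{n}
  live n1: {n}→∅
  live n2: ∅→∅
  live n3: ∅→∅
  live n4: ∅→∅

Conflict graph:
  c: {n}
  d: ∅
  i: ∅
  n: {c}
  s: ∅
  v: ∅

Registers:
  lower bound: {c,n} mutually conflict ⇒ χ ≥ 2
  2-colouring: r0={c,d,i,s,v}  r1={n}
  χ = 2

Answer: 2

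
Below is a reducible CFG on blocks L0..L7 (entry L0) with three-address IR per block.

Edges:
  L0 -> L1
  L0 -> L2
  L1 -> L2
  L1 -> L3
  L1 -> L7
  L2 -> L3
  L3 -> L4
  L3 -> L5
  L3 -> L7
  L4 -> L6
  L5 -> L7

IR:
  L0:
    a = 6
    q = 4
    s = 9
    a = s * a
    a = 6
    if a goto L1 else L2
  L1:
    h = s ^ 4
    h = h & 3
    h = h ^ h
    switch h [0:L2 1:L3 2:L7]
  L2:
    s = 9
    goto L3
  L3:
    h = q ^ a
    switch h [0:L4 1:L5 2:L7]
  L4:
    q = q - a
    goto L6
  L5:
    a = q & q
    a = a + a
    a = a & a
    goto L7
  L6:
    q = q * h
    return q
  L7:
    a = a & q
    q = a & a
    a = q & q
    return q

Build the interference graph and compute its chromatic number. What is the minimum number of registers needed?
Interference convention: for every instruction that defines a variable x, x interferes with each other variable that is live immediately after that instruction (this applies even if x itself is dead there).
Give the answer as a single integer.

Block summaries:
  L0: {a,q,s} / ∅
  L1: {h} / {s}
  L2: {s} / ∅
  L3: {h} / {a,q}
  L4: {q} / {a,q}
  L5: {a} / {q}
  L6: {q} / {h,q}
  L7: {a,q} / {a,q}

Live sets:
  L0 li=∅ lo={a,q,s}
  L1 li={a,q,s} lo={a,q}
  L2 li={a,q} lo={a,q}
  L3 li={a,q} lo={a,h,q}
  L4 li={a,h,q} lo={h,q}
  L5 li={q} lo={a,q}
  L6 li={h,q} lo=∅
  L7 li={a,q} lo=∅

Interfere edges:
  a↔{h,q,s}
  h↔{a,q}
  q↔{a,h,s}
  s↔{a,q}

Colouring:
  lower bound: {a,h,q} mutually conflict ⇒ χ ≥ 3
  assign a→r0 h→r2 q→r1 s→r2 — no edge inside a register ⇒ χ ≤ 3
  χ = 3

Answer: 3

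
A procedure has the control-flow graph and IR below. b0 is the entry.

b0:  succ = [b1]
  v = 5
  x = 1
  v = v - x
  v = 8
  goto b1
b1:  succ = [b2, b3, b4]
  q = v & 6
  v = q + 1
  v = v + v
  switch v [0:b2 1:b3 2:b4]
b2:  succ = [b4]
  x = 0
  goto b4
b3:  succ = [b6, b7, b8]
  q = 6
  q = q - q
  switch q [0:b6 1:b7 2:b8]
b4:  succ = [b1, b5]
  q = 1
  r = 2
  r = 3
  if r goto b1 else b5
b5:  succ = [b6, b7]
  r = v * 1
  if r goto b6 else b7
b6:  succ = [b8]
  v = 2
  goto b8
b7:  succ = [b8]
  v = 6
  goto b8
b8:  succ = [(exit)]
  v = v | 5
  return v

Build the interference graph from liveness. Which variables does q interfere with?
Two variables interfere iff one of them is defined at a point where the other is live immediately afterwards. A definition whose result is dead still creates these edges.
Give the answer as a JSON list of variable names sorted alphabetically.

Answer: ["v"]

Analysis:
def/use:
  b0 def {v,x} use ∅
  b1 def {q,v} use {v}
  b2 def {x} use ∅
  b3 def {q} use ∅
  b4 def {q,r} use ∅
  b5 def {r} use {v}
  b6 def {v} use ∅
  b7 def {v} use ∅
  b8 def {v} use {v}

Liveness:
  b0: in=∅ out={v}
  b1: in={v} out={v}
  b2: in={v} out={v}
  b3: in={v} out={v}
  b4: in={v} out={v}
  b5: in={v} out=∅
  b6: in=∅ out={v}
  b7: in=∅ out={v}
  b8: in={v} out=∅

Interference:
  q: {v}
  r: {v}
  v: {q,r,x}
  x: {v}

N(q) = ["v"]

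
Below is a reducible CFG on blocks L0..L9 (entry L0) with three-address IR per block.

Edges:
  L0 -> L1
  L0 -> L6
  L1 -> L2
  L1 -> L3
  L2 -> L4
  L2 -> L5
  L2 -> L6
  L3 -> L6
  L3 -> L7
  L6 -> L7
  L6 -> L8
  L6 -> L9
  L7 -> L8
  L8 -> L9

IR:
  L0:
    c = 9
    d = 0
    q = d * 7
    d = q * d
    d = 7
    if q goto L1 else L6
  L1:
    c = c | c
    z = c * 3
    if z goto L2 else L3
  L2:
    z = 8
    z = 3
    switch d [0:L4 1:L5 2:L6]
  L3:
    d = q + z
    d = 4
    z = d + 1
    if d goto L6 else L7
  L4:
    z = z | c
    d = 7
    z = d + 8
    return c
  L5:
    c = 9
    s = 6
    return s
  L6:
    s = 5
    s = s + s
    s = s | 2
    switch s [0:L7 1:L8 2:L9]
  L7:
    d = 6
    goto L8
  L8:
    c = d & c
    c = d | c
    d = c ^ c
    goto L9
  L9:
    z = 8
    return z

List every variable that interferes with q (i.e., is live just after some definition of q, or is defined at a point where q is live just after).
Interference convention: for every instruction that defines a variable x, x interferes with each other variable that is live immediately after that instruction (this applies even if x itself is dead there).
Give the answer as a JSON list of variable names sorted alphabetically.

def/use:
  L0: def={c,d,q} ue=∅
  L1: def={c,z} ue={c}
  L2: def={z} ue={d}
  L3: def={d,z} ue={q,z}
  L4: def={d,z} ue={c,z}
  L5: def={c,s} ue=∅
  L6: def={s} ue=∅
  L7: def={d} ue=∅
  L8: def={c,d} ue={c,d}
  L9: def={z} ue=∅

Live sets:
  L0: in=∅ out={c,d,q}
  L1: in={c,d,q} out={c,d,q,z}
  L2: in={c,d} out={c,d,z}
  L3: in={c,q,z} out={c,d}
  L4: in={c,z} out=∅
  L5: in=∅ out=∅
  L6: in={c,d} out={c,d}
  L7: in={c} out={c,d}
  L8: in={c,d} out=∅
  L9: in=∅ out=∅

Interference:
  c — {d,q,s,z}
  d — {c,q,s,z}
  q — {c,d,z}
  s — {c,d}
  z — {c,d,q}

N(q) = ["c", "d", "z"]

Answer: ["c", "d", "z"]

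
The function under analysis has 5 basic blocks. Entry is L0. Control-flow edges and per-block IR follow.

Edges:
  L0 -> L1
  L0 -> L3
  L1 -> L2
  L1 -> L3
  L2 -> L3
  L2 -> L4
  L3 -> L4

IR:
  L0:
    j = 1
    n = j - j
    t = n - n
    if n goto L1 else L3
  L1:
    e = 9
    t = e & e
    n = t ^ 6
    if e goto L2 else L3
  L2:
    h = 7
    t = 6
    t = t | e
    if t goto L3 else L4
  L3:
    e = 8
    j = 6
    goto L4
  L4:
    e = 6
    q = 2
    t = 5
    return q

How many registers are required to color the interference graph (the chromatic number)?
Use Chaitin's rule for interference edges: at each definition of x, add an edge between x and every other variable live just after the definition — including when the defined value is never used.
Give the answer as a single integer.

Answer: 3

Derivation:
def/use:
  L0: {j,n,t} / ∅
  L1: {e,n,t} / ∅
  L2: {h,t} / {e}
  L3: {e,j} / ∅
  L4: {e,q,t} / ∅

Liveness:
  live L0: ∅→∅
  live L1: ∅→{e}
  live L2: {e}→∅
  live L3: ∅→∅
  live L4: ∅→∅

Interference:
  e: {h,n,t}
  h: {e}
  j: ∅
  n: {e,t}
  q: {t}
  t: {e,n,q}

Colouring:
  lower bound: {e,n,t} mutually conflict ⇒ χ ≥ 3
  3-colouring: r0={e,j,q}  r1={h,t}  r2={n}
  χ = 3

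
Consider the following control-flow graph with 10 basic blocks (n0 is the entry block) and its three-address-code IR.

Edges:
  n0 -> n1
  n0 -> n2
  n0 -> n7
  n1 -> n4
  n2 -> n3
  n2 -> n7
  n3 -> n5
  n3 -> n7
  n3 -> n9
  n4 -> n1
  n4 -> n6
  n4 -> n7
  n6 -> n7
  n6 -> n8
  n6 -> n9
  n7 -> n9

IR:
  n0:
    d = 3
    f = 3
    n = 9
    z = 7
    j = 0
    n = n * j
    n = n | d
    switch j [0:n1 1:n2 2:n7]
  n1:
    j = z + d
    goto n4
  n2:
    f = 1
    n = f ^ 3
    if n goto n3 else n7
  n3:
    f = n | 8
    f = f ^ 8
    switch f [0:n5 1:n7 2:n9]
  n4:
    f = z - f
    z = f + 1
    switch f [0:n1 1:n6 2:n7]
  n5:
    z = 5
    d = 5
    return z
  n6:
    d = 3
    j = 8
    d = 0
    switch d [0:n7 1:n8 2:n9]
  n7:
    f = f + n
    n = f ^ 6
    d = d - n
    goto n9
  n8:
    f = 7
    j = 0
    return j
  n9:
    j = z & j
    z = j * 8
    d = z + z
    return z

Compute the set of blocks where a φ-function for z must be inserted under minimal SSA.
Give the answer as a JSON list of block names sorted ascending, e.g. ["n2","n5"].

idom tree: n1←n0 n2←n0 n3←n2 n4←n1 n5←n3 n6←n4 n7←n0 n8←n6 n9←n0
Dom∩ at merges:
  n1: preds {n0,n4}: {n0} ∩ {n0,n1,n4} = {n0}; idom=n0
  n7: preds {n0,n2,n3,n4,n6}: {n0} ∩ {n0,n2} ∩ {n0,n2,n3} ∩ {n0,n1,n4} ∩ {n0,n1,n4,n6} = {n0}; idom=n0
  n9: preds {n3,n6,n7}: {n0,n2,n3} ∩ {n0,n1,n4,n6} ∩ {n0,n7} = {n0}; idom=n0

DF derivation:
  join n1 pred n0: · stop@n0
  join n1 pred n4: n4→n1 stop@n0
  join n7 pred n0: · stop@n0
  join n7 pred n2: n2 stop@n0
  join n7 pred n3: n3→n2 stop@n0
  join n7 pred n4: n4→n1 stop@n0
  join n7 pred n6: n6→n4→n1 stop@n0
  join n9 pred n3: n3→n2 stop@n0
  join n9 pred n6: n6→n4→n1 stop@n0
  join n9 pred n7: n7 stop@n0
  DF(n0)=∅
  DF(n1)={n1,n7,n9}
  DF(n2)={n7,n9}
  DF(n3)={n7,n9}
  DF(n4)={n1,n7,n9}
  DF(n5)=∅
  DF(n6)={n7,n9}
  DF(n7)={n9}
  DF(n8)=∅
  DF(n9)=∅

φ for z: defs {n0,n4,n5,n9}
  DF⁺ = {n1,n7,n9}

Answer: ["n1", "n7", "n9"]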